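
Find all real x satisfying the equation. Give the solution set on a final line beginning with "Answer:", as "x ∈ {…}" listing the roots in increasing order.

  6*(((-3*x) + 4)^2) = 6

Step 1. [6*(((-3*x) + 4)^2) = 6] divide by the outer 6, so div: ((-3*x) + 4)^2 = 1.
Step 2. [((-3*x) + 4)^2 = 1] √ both sides: 1 ≥ 0 gives two branches, so sqrt: (-3*x) + 4 = 1 or -1.
Step 3. [(-3*x) + 4 = 1 or -1] subtract 4: x sits inside (… + 4) ⇒ sub: -3*x = -3 or -5.
Step 4. [-3*x = -3 or -5] -3·(inner) — divide through by -3. So div: x = 1 or 5/3.

Answer: x ∈ {1, 5/3}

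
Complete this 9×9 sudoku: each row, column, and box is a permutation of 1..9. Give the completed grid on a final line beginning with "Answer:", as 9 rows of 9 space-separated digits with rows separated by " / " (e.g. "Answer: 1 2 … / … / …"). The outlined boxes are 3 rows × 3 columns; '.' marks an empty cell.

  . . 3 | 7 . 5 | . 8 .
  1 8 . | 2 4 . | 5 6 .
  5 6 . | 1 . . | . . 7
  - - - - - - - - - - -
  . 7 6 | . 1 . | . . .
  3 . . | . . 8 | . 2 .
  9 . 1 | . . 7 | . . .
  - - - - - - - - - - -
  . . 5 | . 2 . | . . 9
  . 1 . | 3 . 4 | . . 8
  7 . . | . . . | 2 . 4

Step 1. [r5c7∈{1,4,6,7,9}] row 5 places 7 nowhere but r5c7 ⇒ r5c7=7.
Step 2. [r3c3∈{2,4,9}] 2 has one home in row 3: r3c3. So r3c3=2.
Step 3. [r2c9∈{3}] only 3 remains possible at r2c9, so r2c9=3.
Step 4. [r2c6∈{9}] r2c6's peers cover all but 9, so r2c6=9.
Step 5. [r4c9∈{5}] r4c9 is down to just 5. So r4c9=5.
Step 6. [r8c5∈{5,6,7,9}] in col 5, 7 fits only at r8c5. So r8c5=7.
Step 7. [r6c9∈{6}] r6c9 is down to just 6, so r6c9=6.
Step 8. [r9c3∈{8,9}] in col 3, 8 fits only at r9c3, so r9c3=8.
Step 9. [r1c1∈{4}] only 4 remains possible at r1c1, so r1c1=4.
Step 10. [r7c1∈{6}] only 6 remains possible at r7c1 ⇒ r7c1=6.
Step 11. [r6c7∈{3,4,8}] 8 has one home in row 6: r6c7. So r6c7=8.
Step 12. [r7c2∈{3,4}] across row 7, 4 lands solely at r7c2. So r7c2=4.
Step 13. [r9c6∈{1,6}] col 6 places 6 nowhere but r9c6 ⇒ r9c6=6.
Step 14. [r9c8∈{1,3,5}] 1 has one home in row 9: r9c8, so r9c8=1.
Step 15. [r5c4∈{4,5,6,9}] col 4 places 6 nowhere but r5c4. So r5c4=6.
Step 16. [r5c5∈{5,9}] row 5 places 9 nowhere but r5c5, so r5c5=9.
Step 17. [r4c4∈{4}] r4c4 has the single candidate 4 ⇒ r4c4=4.
Step 18. [r6c4∈{5}] r6c4 has the single candidate 5 ⇒ r6c4=5.
Step 19. [r6c5∈{3}] nothing but 3 survives at r6c5 ⇒ r6c5=3.
Step 20. [r7c7∈{3}] only 3 remains possible at r7c7, so r7c7=3.
Step 21. [r4c7∈{9}] nothing but 9 survives at r4c7. So r4c7=9.
Step 22. [r8c1∈{2}] nothing but 2 survives at r8c1 ⇒ r8c1=2.
Step 23. [r3c8∈{4,9}] in row 3, 9 fits only at r3c8. So r3c8=9.
Step 24. [r5c9∈{1}] only 1 remains possible at r5c9. So r5c9=1.
Step 25. [r9c4∈{9}] r9c4's peers cover all but 9, so r9c4=9.
Step 26. [r4c6∈{2}] only 2 remains possible at r4c6, so r4c6=2.
Step 27. [r7c6∈{1}] r7c6 has the single candidate 1, so r7c6=1.
Step 28. [r1c7∈{1}] nothing but 1 survives at r1c7. So r1c7=1.
Step 29. [r5c3∈{4}] only 4 remains possible at r5c3, so r5c3=4.
Step 30. [r8c8∈{5}] nothing but 5 survives at r8c8, so r8c8=5.
Step 31. [r7c8∈{7}] r7c8 has the single candidate 7. So r7c8=7.
Step 32. [r3c7∈{4}] r3c7's peers cover all but 4. So r3c7=4.
Step 33. [r3c5∈{8}] only 8 remains possible at r3c5. So r3c5=8.
Step 34. [r7c4∈{8}] r7c4 has the single candidate 8, so r7c4=8.
Step 35. [r1c5∈{6}] r1c5's peers cover all but 6 ⇒ r1c5=6.
Step 36. [r6c8∈{4}] r6c8 is down to just 4 ⇒ r6c8=4.
Step 37. [r4c1∈{8}] nothing but 8 survives at r4c1 ⇒ r4c1=8.
Step 38. [r3c6∈{3}] r3c6 is down to just 3, so r3c6=3.
Step 39. [r8c7∈{6}] r8c7's peers cover all but 6. So r8c7=6.
Step 40. [r6c2∈{2}] only 2 remains possible at r6c2 ⇒ r6c2=2.
Step 41. [r9c5∈{5}] only 5 remains possible at r9c5 ⇒ r9c5=5.
Step 42. [r1c2∈{9}] r1c2's peers cover all but 9, so r1c2=9.
Step 43. [r1c9∈{2}] nothing but 2 survives at r1c9 ⇒ r1c9=2.
Step 44. [r4c8∈{3}] r4c8 has the single candidate 3. So r4c8=3.
Step 45. [r2c3∈{7}] only 7 remains possible at r2c3. So r2c3=7.
Step 46. [r5c2∈{5}] r5c2 is down to just 5. So r5c2=5.
Step 47. [r9c2∈{3}] r9c2 has the single candidate 3. So r9c2=3.
Step 48. [r8c3∈{9}] r8c3's peers cover all but 9. So r8c3=9.

Answer: 4 9 3 7 6 5 1 8 2 / 1 8 7 2 4 9 5 6 3 / 5 6 2 1 8 3 4 9 7 / 8 7 6 4 1 2 9 3 5 / 3 5 4 6 9 8 7 2 1 / 9 2 1 5 3 7 8 4 6 / 6 4 5 8 2 1 3 7 9 / 2 1 9 3 7 4 6 5 8 / 7 3 8 9 5 6 2 1 4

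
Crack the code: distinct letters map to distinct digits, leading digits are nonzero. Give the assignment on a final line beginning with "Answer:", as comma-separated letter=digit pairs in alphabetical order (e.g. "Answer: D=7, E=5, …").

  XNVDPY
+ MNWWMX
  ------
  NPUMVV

Step 1. [col 1: Y + X ≡ V (mod 10)] no forcing yet in column 1 (carry-in 0); X=7 is free and consistent — try it ⇒ X=7.
Step 2. [col 1: Y + X ≡ V (mod 10)] Y=3 is one option consistent with column 1 (Y + X ≡ V (mod 10), carry-in 0) — take it. So Y=3.
Step 3. [col 1: Y + X ≡ V (mod 10)] column 1: given Y=3, X=7, carry-in 0, and digits 3,7 already taken and all letters distinct, Y+X≡V (mod 10) forces V=0 ⇒ V=0.
Step 4. [col 2: P + M ≡ V (mod 10)] no forcing yet in column 2 (carry-in 1); M=1 is free and consistent — try it. So M=1.
Step 5. [col 2: P + M ≡ V (mod 10)] column 2 reads P+M+carry(1)=V with M=1, V=0; with digits 0,1,3,7 already taken and all letters distinct, the only value for P is 8, so P=8.
Step 6. [col 3: D + W ≡ M (mod 10)] W=4 is one option consistent with column 3 (D + W ≡ M (mod 10), carry-in 1) — take it. So W=4.
Step 7. [col 3: D + W ≡ M (mod 10)] in column 3 we have D+W≡M with carry-in 1; given W=4, M=1 and digits 0,1,3,4,7,8 already taken and all letters distinct, that pins D to 6, so D=6.
Step 8. [col 4: V + W ≡ U (mod 10)] column 4: given V=0, W=4, carry-in 1, and digits 0,1,3,4,6,7,8 already taken and all letters distinct, V+W≡U (mod 10) forces U=5, so U=5.
Step 9. [col 5: N + N ≡ P (mod 10)] in column 5 we have N+N≡P with carry-in 0; given P=8 and digits 0,1,3,4,5,6,7,8 already taken and all letters distinct, that pins N to 9, so N=9.

Answer: D=6, M=1, N=9, P=8, U=5, V=0, W=4, X=7, Y=3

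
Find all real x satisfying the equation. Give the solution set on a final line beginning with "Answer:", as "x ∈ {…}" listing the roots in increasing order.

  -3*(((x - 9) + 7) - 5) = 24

Step 1. [-3*(((x - 9) + 7) - 5) = 24] LHS = -3·(…); ÷-3 both sides, so div: ((x - 9) + 7) - 5 = -8.
Step 2. [((x - 9) + 7) - 5 = -8] -5 is outermost — add 5 both sides ⇒ sub: (x - 9) + 7 = -3.
Step 3. [(x - 9) + 7 = -3] peel the +7: subtract 7 from each side. So sub: x - 9 = -10.
Step 4. [x - 9 = -10] peel the -9: add 9 from each side. So sub: x = -1.

Answer: x ∈ {-1}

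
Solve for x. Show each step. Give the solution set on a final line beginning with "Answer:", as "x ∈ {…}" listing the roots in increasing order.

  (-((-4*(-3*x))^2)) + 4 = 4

Step 1. [(-((-4*(-3*x))^2)) + 4 = 4] 4 comes off first (subtract 4) ⇒ sub: -((-4*(-3*x))^2) = 0.
Step 2. [-((-4*(-3*x))^2) = 0] leading − — multiply by −1 ⇒ neg: (-4*(-3*x))^2 = 0.
Step 3. [(-4*(-3*x))^2 = 0] √ both sides: 0 ≥ 0 gives two branches. So sqrt: -4*(-3*x) = 0.
Step 4. [-4*(-3*x) = 0] -4·(inner) — divide through by -4, so div: -3*x = 0.
Step 5. [-3*x = 0] divide by the outer -3. So div: x = 0.

Answer: x ∈ {0}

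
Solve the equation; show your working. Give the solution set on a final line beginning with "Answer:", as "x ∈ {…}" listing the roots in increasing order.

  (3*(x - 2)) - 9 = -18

Step 1. [(3*(x - 2)) - 9 = -18] 9 comes off first (add 9), so sub: 3*(x - 2) = -9.
Step 2. [3*(x - 2) = -9] divide by the outer 3. So div: x - 2 = -3.
Step 3. [x - 2 = -3] the outer -2 inverts by adding 2. So sub: x = -1.

Answer: x ∈ {-1}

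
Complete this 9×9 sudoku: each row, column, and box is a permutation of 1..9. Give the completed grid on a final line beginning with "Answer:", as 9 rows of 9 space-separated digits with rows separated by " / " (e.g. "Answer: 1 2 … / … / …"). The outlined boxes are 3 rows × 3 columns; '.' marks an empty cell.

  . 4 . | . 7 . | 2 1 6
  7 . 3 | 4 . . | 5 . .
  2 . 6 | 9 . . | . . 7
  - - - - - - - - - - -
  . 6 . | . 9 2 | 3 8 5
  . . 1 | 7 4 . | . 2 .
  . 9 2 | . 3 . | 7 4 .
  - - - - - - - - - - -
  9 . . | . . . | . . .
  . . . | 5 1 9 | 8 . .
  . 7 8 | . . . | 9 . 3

Step 1. [r8c3∈{4}] only 4 remains possible at r8c3, so r8c3=4.
Step 2. [r7c6∈{3,4,6,7,8}] in col 6, 7 fits only at r7c6. So r7c6=7.
Step 3. [r7c4∈{2,3,6,8}] 3 has one home in box 8: r7c4 ⇒ r7c4=3.
Step 4. [r1c4∈{8}] r1c4's peers cover all but 8 ⇒ r1c4=8.
Step 5. [r1c1∈{5}] r1c1 has the single candidate 5 ⇒ r1c1=5.
Step 6. [r6c6∈{1,5,6,8}] 5 has one home in row 6: r6c6, so r6c6=5.
Step 7. [r7c7∈{1,4,6}] in col 7, 1 fits only at r7c7, so r7c7=1.
Step 8. [r3c2∈{1,8}] 8 has one home in row 3: r3c2. So r3c2=8.
Step 9. [r9c4∈{2,6}] across col 4, 2 lands solely at r9c4 ⇒ r9c4=2.
Step 10. [r9c5∈{6}] r9c5 is down to just 6. So r9c5=6.
Step 11. [r7c3∈{5}] r7c3 is down to just 5 ⇒ r7c3=5.
Step 12. [r5c6∈{6,8}] 8 has one home in col 6: r5c6. So r5c6=8.
Step 13. [r8c1∈{3,6}] across col 1, 6 lands solely at r8c1. So r8c1=6.
Step 14. [r3c6∈{1,3}] across row 3, 1 lands solely at r3c6 ⇒ r3c6=1.
Step 15. [r8c9∈{2}] r8c9's peers cover all but 2 ⇒ r8c9=2.
Step 16. [r6c4∈{1,6}] in row 6, 6 fits only at r6c4, so r6c4=6.
Step 17. [r5c2∈{3,5}] r5c2 is the only open cell in row 5 admitting 5, so r5c2=5.
Step 18. [r2c8∈{9}] nothing but 9 survives at r2c8 ⇒ r2c8=9.
Step 19. [r4c4∈{1}] r4c4's peers cover all but 1 ⇒ r4c4=1.
Step 20. [r5c1∈{3}] nothing but 3 survives at r5c1, so r5c1=3.
Step 21. [r1c6∈{3}] nothing but 3 survives at r1c6 ⇒ r1c6=3.
Step 22. [r8c8∈{7}] r8c8 is down to just 7, so r8c8=7.
Step 23. [r9c6∈{4}] r9c6 is down to just 4, so r9c6=4.
Step 24. [r2c9∈{8}] r2c9's peers cover all but 8. So r2c9=8.
Step 25. [r3c7∈{4}] nothing but 4 survives at r3c7 ⇒ r3c7=4.
Step 26. [r7c8∈{6}] only 6 remains possible at r7c8 ⇒ r7c8=6.
Step 27. [r6c9∈{1}] r6c9's peers cover all but 1. So r6c9=1.
Step 28. [r9c8∈{5}] only 5 remains possible at r9c8 ⇒ r9c8=5.
Step 29. [r2c5∈{2}] r2c5 has the single candidate 2, so r2c5=2.
Step 30. [r7c9∈{4}] r7c9 is down to just 4 ⇒ r7c9=4.
Step 31. [r5c9∈{9}] r5c9 is down to just 9. So r5c9=9.
Step 32. [r3c5∈{5}] only 5 remains possible at r3c5 ⇒ r3c5=5.
Step 33. [r7c5∈{8}] r7c5 is down to just 8 ⇒ r7c5=8.
Step 34. [r2c2∈{1}] r2c2's peers cover all but 1, so r2c2=1.
Step 35. [r3c8∈{3}] nothing but 3 survives at r3c8 ⇒ r3c8=3.
Step 36. [r5c7∈{6}] nothing but 6 survives at r5c7, so r5c7=6.
Step 37. [r4c3∈{7}] r4c3's peers cover all but 7 ⇒ r4c3=7.
Step 38. [r7c2∈{2}] only 2 remains possible at r7c2, so r7c2=2.
Step 39. [r1c3∈{9}] r1c3's peers cover all but 9, so r1c3=9.
Step 40. [r4c1∈{4}] only 4 remains possible at r4c1 ⇒ r4c1=4.
Step 41. [r8c2∈{3}] nothing but 3 survives at r8c2 ⇒ r8c2=3.
Step 42. [r9c1∈{1}] r9c1 is down to just 1, so r9c1=1.
Step 43. [r6c1∈{8}] r6c1's peers cover all but 8 ⇒ r6c1=8.
Step 44. [r2c6∈{6}] nothing but 6 survives at r2c6, so r2c6=6.

Answer: 5 4 9 8 7 3 2 1 6 / 7 1 3 4 2 6 5 9 8 / 2 8 6 9 5 1 4 3 7 / 4 6 7 1 9 2 3 8 5 / 3 5 1 7 4 8 6 2 9 / 8 9 2 6 3 5 7 4 1 / 9 2 5 3 8 7 1 6 4 / 6 3 4 5 1 9 8 7 2 / 1 7 8 2 6 4 9 5 3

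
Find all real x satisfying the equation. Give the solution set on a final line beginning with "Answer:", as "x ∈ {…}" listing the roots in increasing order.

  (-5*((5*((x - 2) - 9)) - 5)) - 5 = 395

Step 1. [(-5*((5*((x - 2) - 9)) - 5)) - 5 = 395] 5 comes off first (add 5), so sub: -5*((5*((x - 2) - 9)) - 5) = 400.
Step 2. [-5*((5*((x - 2) - 9)) - 5) = 400] leading coefficient -5: divide by -5. So div: (5*((x - 2) - 9)) - 5 = -80.
Step 3. [(5*((x - 2) - 9)) - 5 = -80] peel the -5: add 5 from each side ⇒ sub: 5*((x - 2) - 9) = -75.
Step 4. [5*((x - 2) - 9) = -75] 5 out front; divide by 5, so div: (x - 2) - 9 = -15.
Step 5. [(x - 2) - 9 = -15] peel the -9: add 9 from each side. So sub: x - 2 = -6.
Step 6. [x - 2 = -6] add 2: x sits inside (… - 2) ⇒ sub: x = -4.

Answer: x ∈ {-4}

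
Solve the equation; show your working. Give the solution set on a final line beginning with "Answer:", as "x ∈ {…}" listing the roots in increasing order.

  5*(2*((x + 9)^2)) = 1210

Step 1. [5*(2*((x + 9)^2)) = 1210] 5·(inner) — divide through by 5, so div: 2*((x + 9)^2) = 242.
Step 2. [2*((x + 9)^2) = 242] 2 out front; divide by 2. So div: (x + 9)^2 = 121.
Step 3. [(x + 9)^2 = 121] √ both sides: 121 ≥ 0 gives two branches, so sqrt: x + 9 = 11 or -11.
Step 4. [x + 9 = 11 or -11] peel the +9: subtract 9 from each side. So sub: x = 2 or -20.

Answer: x ∈ {-20, 2}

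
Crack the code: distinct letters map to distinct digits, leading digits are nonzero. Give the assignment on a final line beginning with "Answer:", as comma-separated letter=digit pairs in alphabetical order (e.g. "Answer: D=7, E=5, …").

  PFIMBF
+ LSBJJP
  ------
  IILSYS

Step 1. [col 1: F + P ≡ S (mod 10)] no forcing yet in column 1 (carry-in 0); F=6 is free and consistent — try it ⇒ F=6.
Step 2. [col 1: F + P ≡ S (mod 10)] S=1 is one option consistent with column 1 (F + P ≡ S (mod 10), carry-in 0) — take it. So S=1.
Step 3. [col 1: F + P ≡ S (mod 10)] column 1 reads F+P+carry(0)=S with F=6, S=1; with digits 1,6 already taken and all letters distinct, the only value for P is 5 ⇒ P=5.
Step 4. [col 2: B + J ≡ Y (mod 10)] B=4 is one option consistent with column 2 (B + J ≡ Y (mod 10), carry-in 1) — take it ⇒ B=4.
Step 5. [col 2: B + J ≡ Y (mod 10)] Y=7 is one option consistent with column 2 (B + J ≡ Y (mod 10), carry-in 1) — take it ⇒ Y=7.
Step 6. [col 2: B + J ≡ Y (mod 10)] from column 2 (B=4, Y=7, carry-in 1, digits 1,4,5,6,7 already taken and all letters distinct): J must equal 2. So J=2.
Step 7. [col 3: M + J ≡ S (mod 10)] column 3 reads M+J+carry(0)=S with J=2, S=1; with digits 1,2,4,5,6,7 already taken and all letters distinct, the only value for M is 9, so M=9.
Step 8. [col 4: I + B ≡ L (mod 10)] I=8 is one option consistent with column 4 (I + B ≡ L (mod 10), carry-in 1) — take it. So I=8.
Step 9. [col 4: I + B ≡ L (mod 10)] from column 4 (I=8, B=4, carry-in 1, digits 1,2,4,5,6,7,8,9 already taken and all letters distinct): L must equal 3. So L=3.

Answer: B=4, F=6, I=8, J=2, L=3, M=9, P=5, S=1, Y=7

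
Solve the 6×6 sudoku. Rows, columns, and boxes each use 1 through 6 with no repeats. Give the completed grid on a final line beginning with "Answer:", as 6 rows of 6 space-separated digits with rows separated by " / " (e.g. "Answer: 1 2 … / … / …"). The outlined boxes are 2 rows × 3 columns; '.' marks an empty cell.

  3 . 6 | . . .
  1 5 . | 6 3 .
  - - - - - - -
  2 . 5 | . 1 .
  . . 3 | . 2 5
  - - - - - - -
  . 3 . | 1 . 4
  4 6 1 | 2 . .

Step 1. [r1c2∈{2,4}] across col 2, 2 lands solely at r1c2. So r1c2=2.
Step 2. [r4c4∈{4}] only 4 remains possible at r4c4. So r4c4=4.
Step 3. [r6c5∈{5}] r6c5 has the single candidate 5, so r6c5=5.
Step 4. [r3c6∈{3,6}] row 3 places 6 nowhere but r3c6, so r3c6=6.
Step 5. [r5c5∈{6}] only 6 remains possible at r5c5, so r5c5=6.
Step 6. [r5c3∈{2}] only 2 remains possible at r5c3. So r5c3=2.
Step 7. [r3c4∈{3}] only 3 remains possible at r3c4. So r3c4=3.
Step 8. [r1c6∈{1}] only 1 remains possible at r1c6 ⇒ r1c6=1.
Step 9. [r1c4∈{5}] nothing but 5 survives at r1c4, so r1c4=5.
Step 10. [r5c1∈{5}] r5c1 is down to just 5 ⇒ r5c1=5.
Step 11. [r3c2∈{4}] only 4 remains possible at r3c2. So r3c2=4.
Step 12. [r2c6∈{2}] r2c6 has the single candidate 2, so r2c6=2.
Step 13. [r4c1∈{6}] r4c1's peers cover all but 6. So r4c1=6.
Step 14. [r2c3∈{4}] nothing but 4 survives at r2c3. So r2c3=4.
Step 15. [r6c6∈{3}] only 3 remains possible at r6c6. So r6c6=3.
Step 16. [r4c2∈{1}] only 1 remains possible at r4c2. So r4c2=1.
Step 17. [r1c5∈{4}] r1c5's peers cover all but 4 ⇒ r1c5=4.

Answer: 3 2 6 5 4 1 / 1 5 4 6 3 2 / 2 4 5 3 1 6 / 6 1 3 4 2 5 / 5 3 2 1 6 4 / 4 6 1 2 5 3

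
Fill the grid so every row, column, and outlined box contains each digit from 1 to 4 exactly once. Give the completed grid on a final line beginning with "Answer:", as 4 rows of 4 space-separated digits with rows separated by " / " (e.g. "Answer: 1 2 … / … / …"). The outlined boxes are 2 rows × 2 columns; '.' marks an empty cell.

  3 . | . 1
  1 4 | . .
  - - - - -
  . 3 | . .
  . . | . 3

Step 1. [r3c4∈{2,4}] in col 4, 4 fits only at r3c4. So r3c4=4.
Step 2. [r3c1∈{2}] only 2 remains possible at r3c1, so r3c1=2.
Step 3. [r4c3∈{1,2}] in row 4, 2 fits only at r4c3. So r4c3=2.
Step 4. [r1c3∈{4}] r1c3's peers cover all but 4, so r1c3=4.
Step 5. [r2c4∈{2}] nothing but 2 survives at r2c4. So r2c4=2.
Step 6. [r3c3∈{1}] r3c3 has the single candidate 1. So r3c3=1.
Step 7. [r4c1∈{4}] r4c1 has the single candidate 4, so r4c1=4.
Step 8. [r1c2∈{2}] nothing but 2 survives at r1c2 ⇒ r1c2=2.
Step 9. [r4c2∈{1}] only 1 remains possible at r4c2. So r4c2=1.
Step 10. [r2c3∈{3}] r2c3 is down to just 3 ⇒ r2c3=3.

Answer: 3 2 4 1 / 1 4 3 2 / 2 3 1 4 / 4 1 2 3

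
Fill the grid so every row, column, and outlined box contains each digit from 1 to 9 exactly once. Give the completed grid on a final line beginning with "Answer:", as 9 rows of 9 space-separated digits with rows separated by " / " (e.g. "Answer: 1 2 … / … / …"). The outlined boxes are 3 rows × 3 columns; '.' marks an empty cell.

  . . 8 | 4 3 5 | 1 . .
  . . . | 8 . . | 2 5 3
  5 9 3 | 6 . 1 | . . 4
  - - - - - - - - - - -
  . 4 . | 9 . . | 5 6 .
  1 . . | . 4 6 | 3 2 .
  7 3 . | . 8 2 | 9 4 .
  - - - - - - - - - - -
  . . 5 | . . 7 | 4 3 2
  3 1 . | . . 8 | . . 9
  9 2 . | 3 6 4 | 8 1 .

Step 1. [r8c8∈{7}] r8c8's peers cover all but 7. So r8c8=7.
Step 2. [r1c9∈{6,7}] 6 has one home in col 9: r1c9, so r1c9=6.
Step 3. [r6c4∈{1,5}] row 6 places 5 nowhere but r6c4 ⇒ r6c4=5.
Step 4. [r2c3∈{1,4,6,7}] r2c3 is the only open cell in row 2 admitting 1, so r2c3=1.
Step 5. [r4c5∈{1,7}] r4c5 is the only open cell in box 5 admitting 1, so r4c5=1.
Step 6. [r4c9∈{7,8}] in row 4, 7 fits only at r4c9, so r4c9=7.
Step 7. [r4c1∈{2,8}] across row 4, 8 lands solely at r4c1, so r4c1=8.
Step 8. [r7c1∈{6}] r7c1 has the single candidate 6, so r7c1=6.
Step 9. [r3c5∈{2,7}] r3c5 is the only open cell in row 3 admitting 2. So r3c5=2.
Step 10. [r2c5∈{7,9}] col 5 places 7 nowhere but r2c5, so r2c5=7.
Step 11. [r7c5∈{9}] only 9 remains possible at r7c5. So r7c5=9.
Step 12. [r4c6∈{3}] nothing but 3 survives at r4c6 ⇒ r4c6=3.
Step 13. [r5c3∈{9}] r5c3 has the single candidate 9, so r5c3=9.
Step 14. [r1c8∈{9}] r1c8 is down to just 9, so r1c8=9.
Step 15. [r9c9∈{5}] r9c9's peers cover all but 5, so r9c9=5.
Step 16. [r3c8∈{8}] only 8 remains possible at r3c8. So r3c8=8.
Step 17. [r8c5∈{5}] r8c5 has the single candidate 5 ⇒ r8c5=5.
Step 18. [r2c1∈{4}] r2c1 has the single candidate 4. So r2c1=4.
Step 19. [r9c3∈{7}] nothing but 7 survives at r9c3 ⇒ r9c3=7.
Step 20. [r3c7∈{7}] r3c7's peers cover all but 7, so r3c7=7.
Step 21. [r2c2∈{6}] nothing but 6 survives at r2c2 ⇒ r2c2=6.
Step 22. [r5c2∈{5}] r5c2 is down to just 5 ⇒ r5c2=5.
Step 23. [r8c4∈{2}] r8c4 has the single candidate 2, so r8c4=2.
Step 24. [r6c9∈{1}] r6c9 has the single candidate 1 ⇒ r6c9=1.
Step 25. [r4c3∈{2}] r4c3's peers cover all but 2. So r4c3=2.
Step 26. [r1c2∈{7}] only 7 remains possible at r1c2. So r1c2=7.
Step 27. [r7c2∈{8}] r7c2 is down to just 8, so r7c2=8.
Step 28. [r6c3∈{6}] nothing but 6 survives at r6c3, so r6c3=6.
Step 29. [r7c4∈{1}] r7c4's peers cover all but 1 ⇒ r7c4=1.
Step 30. [r1c1∈{2}] only 2 remains possible at r1c1. So r1c1=2.
Step 31. [r8c7∈{6}] only 6 remains possible at r8c7. So r8c7=6.
Step 32. [r5c9∈{8}] only 8 remains possible at r5c9. So r5c9=8.
Step 33. [r2c6∈{9}] only 9 remains possible at r2c6, so r2c6=9.
Step 34. [r5c4∈{7}] r5c4 is down to just 7 ⇒ r5c4=7.
Step 35. [r8c3∈{4}] nothing but 4 survives at r8c3, so r8c3=4.

Answer: 2 7 8 4 3 5 1 9 6 / 4 6 1 8 7 9 2 5 3 / 5 9 3 6 2 1 7 8 4 / 8 4 2 9 1 3 5 6 7 / 1 5 9 7 4 6 3 2 8 / 7 3 6 5 8 2 9 4 1 / 6 8 5 1 9 7 4 3 2 / 3 1 4 2 5 8 6 7 9 / 9 2 7 3 6 4 8 1 5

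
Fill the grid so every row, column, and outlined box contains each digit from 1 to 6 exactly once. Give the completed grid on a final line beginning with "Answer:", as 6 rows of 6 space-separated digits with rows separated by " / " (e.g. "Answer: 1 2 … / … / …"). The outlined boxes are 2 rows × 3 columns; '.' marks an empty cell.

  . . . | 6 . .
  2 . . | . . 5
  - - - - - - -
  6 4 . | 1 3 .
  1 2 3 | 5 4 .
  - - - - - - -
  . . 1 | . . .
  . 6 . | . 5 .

Step 1. [r6c6∈{1,2,3,4}] r6c6 is the only open cell in row 6 admitting 1. So r6c6=1.
Step 2. [r2c5∈{1}] only 1 remains possible at r2c5, so r2c5=1.
Step 3. [r2c2∈{3}] nothing but 3 survives at r2c2, so r2c2=3.
Step 4. [r2c4∈{4}] r2c4 has the single candidate 4 ⇒ r2c4=4.
Step 5. [r5c6∈{2,3,4,6}] 4 has one home in col 6: r5c6. So r5c6=4.
Step 6. [r5c2∈{5}] r5c2 is down to just 5 ⇒ r5c2=5.
Step 7. [r5c1∈{3}] r5c1 has the single candidate 3. So r5c1=3.
Step 8. [r1c5∈{2}] only 2 remains possible at r1c5. So r1c5=2.
Step 9. [r6c1∈{4}] r6c1 is down to just 4 ⇒ r6c1=4.
Step 10. [r3c3∈{5}] r3c3's peers cover all but 5. So r3c3=5.
Step 11. [r6c4∈{2,3}] 3 has one home in row 6: r6c4. So r6c4=3.
Step 12. [r2c3∈{6}] r2c3 is down to just 6, so r2c3=6.
Step 13. [r1c1∈{5}] nothing but 5 survives at r1c1, so r1c1=5.
Step 14. [r1c2∈{1}] r1c2's peers cover all but 1. So r1c2=1.
Step 15. [r3c6∈{2}] r3c6 has the single candidate 2. So r3c6=2.
Step 16. [r1c3∈{4}] only 4 remains possible at r1c3. So r1c3=4.
Step 17. [r6c3∈{2}] r6c3 has the single candidate 2, so r6c3=2.
Step 18. [r1c6∈{3}] only 3 remains possible at r1c6, so r1c6=3.
Step 19. [r5c5∈{6}] r5c5 has the single candidate 6. So r5c5=6.
Step 20. [r4c6∈{6}] r4c6 is down to just 6 ⇒ r4c6=6.
Step 21. [r5c4∈{2}] r5c4 is down to just 2, so r5c4=2.

Answer: 5 1 4 6 2 3 / 2 3 6 4 1 5 / 6 4 5 1 3 2 / 1 2 3 5 4 6 / 3 5 1 2 6 4 / 4 6 2 3 5 1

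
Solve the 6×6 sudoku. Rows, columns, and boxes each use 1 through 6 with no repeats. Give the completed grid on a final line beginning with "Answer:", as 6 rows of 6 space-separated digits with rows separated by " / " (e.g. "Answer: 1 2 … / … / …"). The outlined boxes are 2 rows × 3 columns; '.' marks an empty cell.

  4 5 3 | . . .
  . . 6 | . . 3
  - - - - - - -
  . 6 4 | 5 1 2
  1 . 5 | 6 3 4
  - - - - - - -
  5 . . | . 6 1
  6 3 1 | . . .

Step 1. [r1c5∈{2}] only 2 remains possible at r1c5, so r1c5=2.
Step 2. [r5c2∈{2,4}] col 2 places 4 nowhere but r5c2. So r5c2=4.
Step 3. [r2c2∈{1,2}] col 2 places 1 nowhere but r2c2 ⇒ r2c2=1.
Step 4. [r2c5∈{4,5}] across row 2, 5 lands solely at r2c5, so r2c5=5.
Step 5. [r6c4∈{2,4}] across row 6, 2 lands solely at r6c4 ⇒ r6c4=2.
Step 6. [r5c4∈{3}] r5c4's peers cover all but 3, so r5c4=3.
Step 7. [r5c3∈{2}] r5c3's peers cover all but 2. So r5c3=2.
Step 8. [r4c2∈{2}] only 2 remains possible at r4c2. So r4c2=2.
Step 9. [r6c6∈{5}] r6c6's peers cover all but 5. So r6c6=5.
Step 10. [r1c6∈{6}] r1c6 is down to just 6. So r1c6=6.
Step 11. [r3c1∈{3}] r3c1 is down to just 3 ⇒ r3c1=3.
Step 12. [r2c1∈{2}] r2c1 has the single candidate 2 ⇒ r2c1=2.
Step 13. [r1c4∈{1}] r1c4 has the single candidate 1, so r1c4=1.
Step 14. [r2c4∈{4}] nothing but 4 survives at r2c4, so r2c4=4.
Step 15. [r6c5∈{4}] r6c5 has the single candidate 4, so r6c5=4.

Answer: 4 5 3 1 2 6 / 2 1 6 4 5 3 / 3 6 4 5 1 2 / 1 2 5 6 3 4 / 5 4 2 3 6 1 / 6 3 1 2 4 5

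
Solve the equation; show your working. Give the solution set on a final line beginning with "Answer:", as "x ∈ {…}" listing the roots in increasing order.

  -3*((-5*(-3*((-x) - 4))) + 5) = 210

Step 1. [-3*((-5*(-3*((-x) - 4))) + 5) = 210] LHS = -3·(…); ÷-3 both sides ⇒ div: (-5*(-3*((-x) - 4))) + 5 = -70.
Step 2. [(-5*(-3*((-x) - 4))) + 5 = -70] -5 divides every term; factor it out ⇒ factor: (-3*((-x) - 4)) - 1 = 14.
Step 3. [(-3*((-x) - 4)) - 1 = 14] -1 is outermost — add 1 both sides ⇒ sub: -3*((-x) - 4) = 15.
Step 4. [-3*((-x) - 4) = 15] leading coefficient -3: divide by -3. So div: (-x) - 4 = -5.
Step 5. [(-x) - 4 = -5] -4 is outermost — add 4 both sides. So sub: -x = -1.
Step 6. [-x = -1] flip signs both sides, so neg: x = 1.

Answer: x ∈ {1}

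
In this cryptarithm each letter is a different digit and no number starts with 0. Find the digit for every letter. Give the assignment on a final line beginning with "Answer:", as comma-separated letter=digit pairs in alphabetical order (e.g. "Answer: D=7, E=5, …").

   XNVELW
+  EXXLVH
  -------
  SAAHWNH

Step 1. [col 1: W + H ≡ H (mod 10)] from column 1 (nothing yet, carry-in 0, all letters distinct, none taken yet): W must equal 0 ⇒ W=0.
Step 2. [S] S is the leading digit of a 7-digit sum of two 6-digit numbers; the final carry is exactly 1 ⇒ S=1.
Step 3. [col 1: W + H ≡ H (mod 10)] no forcing yet in column 1 (carry-in 0); H=9 is free and consistent — try it. So H=9.
Step 4. [col 2: L + V ≡ N (mod 10)] no forcing yet in column 2 (carry-in 0); N=7 is free and consistent — try it. So N=7.
Step 5. [col 2: L + V ≡ N (mod 10)] column 2 (L + V ≡ N (mod 10), carry-in 0) doesn't pin V yet; pick V=3 and continue, so V=3.
Step 6. [col 2: L + V ≡ N (mod 10)] from column 2 (V=3, N=7, carry-in 0, digits 0,1,3,7,9 already taken and all letters distinct): L must equal 4, so L=4.
Step 7. [col 3: E + L ≡ W (mod 10)] from column 3 (L=4, W=0, carry-in 0, digits 0,1,3,4,7,9 already taken and all letters distinct): E must equal 6, so E=6.
Step 8. [col 4: V + X ≡ H (mod 10)] in column 4 we have V+X≡H with carry-in 1; given V=3, H=9 and digits 0,1,3,4,6,7,9 already taken and all letters distinct, that pins X to 5. So X=5.
Step 9. [col 5: N + X ≡ A (mod 10)] in column 5 we have N+X≡A with carry-in 0; given N=7, X=5 and digits 0,1,3,4,5,6,7,9 already taken and all letters distinct, that pins A to 2 ⇒ A=2.

Answer: A=2, E=6, H=9, L=4, N=7, S=1, V=3, W=0, X=5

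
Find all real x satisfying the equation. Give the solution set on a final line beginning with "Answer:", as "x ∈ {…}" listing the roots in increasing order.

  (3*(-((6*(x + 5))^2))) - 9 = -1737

Step 1. [(3*(-((6*(x + 5))^2))) - 9 = -1737] 9 comes off first (add 9) ⇒ sub: 3*(-((6*(x + 5))^2)) = -1728.
Step 2. [3*(-((6*(x + 5))^2)) = -1728] 3·(inner) — divide through by 3. So div: -((6*(x + 5))^2) = -576.
Step 3. [-((6*(x + 5))^2) = -576] LHS negated; negate both sides ⇒ neg: (6*(x + 5))^2 = 576.
Step 4. [(6*(x + 5))^2 = 576] √ both sides: 576 ≥ 0 gives two branches ⇒ sqrt: 6*(x + 5) = 24 or -24.
Step 5. [6*(x + 5) = 24 or -24] 6·(inner) — divide through by 6. So div: x + 5 = 4 or -4.
Step 6. [x + 5 = 4 or -4] 5 comes off first (subtract 5) ⇒ sub: x = -1 or -9.

Answer: x ∈ {-9, -1}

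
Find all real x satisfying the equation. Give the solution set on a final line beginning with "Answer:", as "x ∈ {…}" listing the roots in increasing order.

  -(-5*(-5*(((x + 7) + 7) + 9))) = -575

Step 1. [-(-5*(-5*(((x + 7) + 7) + 9))) = -575] LHS negated; negate both sides ⇒ neg: -5*(-5*(((x + 7) + 7) + 9)) = 575.
Step 2. [-5*(-5*(((x + 7) + 7) + 9)) = 575] -5·(inner) — divide through by -5 ⇒ div: -5*(((x + 7) + 7) + 9) = -115.
Step 3. [-5*(((x + 7) + 7) + 9) = -115] LHS = -5·(…); ÷-5 both sides ⇒ div: ((x + 7) + 7) + 9 = 23.
Step 4. [((x + 7) + 7) + 9 = 23] 9 comes off first (subtract 9). So sub: (x + 7) + 7 = 14.
Step 5. [(x + 7) + 7 = 14] peel the +7: subtract 7 from each side, so sub: x + 7 = 7.
Step 6. [x + 7 = 7] the outer +7 inverts by subtracting 7 ⇒ sub: x = 0.

Answer: x ∈ {0}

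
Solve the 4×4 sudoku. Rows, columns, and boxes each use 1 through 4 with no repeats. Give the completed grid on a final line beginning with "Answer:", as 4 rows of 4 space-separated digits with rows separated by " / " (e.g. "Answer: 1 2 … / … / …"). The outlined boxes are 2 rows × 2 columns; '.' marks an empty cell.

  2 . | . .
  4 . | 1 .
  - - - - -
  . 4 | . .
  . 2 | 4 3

Step 1. [r3c4∈{1,2}] 1 has one home in col 4: r3c4 ⇒ r3c4=1.
Step 2. [r2c2∈{3}] nothing but 3 survives at r2c2, so r2c2=3.
Step 3. [r1c2∈{1}] r1c2 is down to just 1. So r1c2=1.
Step 4. [r1c3∈{3}] only 3 remains possible at r1c3 ⇒ r1c3=3.
Step 5. [r2c4∈{2}] only 2 remains possible at r2c4, so r2c4=2.
Step 6. [r1c4∈{4}] only 4 remains possible at r1c4 ⇒ r1c4=4.
Step 7. [r3c1∈{3}] nothing but 3 survives at r3c1 ⇒ r3c1=3.
Step 8. [r4c1∈{1}] r4c1 has the single candidate 1, so r4c1=1.
Step 9. [r3c3∈{2}] nothing but 2 survives at r3c3, so r3c3=2.

Answer: 2 1 3 4 / 4 3 1 2 / 3 4 2 1 / 1 2 4 3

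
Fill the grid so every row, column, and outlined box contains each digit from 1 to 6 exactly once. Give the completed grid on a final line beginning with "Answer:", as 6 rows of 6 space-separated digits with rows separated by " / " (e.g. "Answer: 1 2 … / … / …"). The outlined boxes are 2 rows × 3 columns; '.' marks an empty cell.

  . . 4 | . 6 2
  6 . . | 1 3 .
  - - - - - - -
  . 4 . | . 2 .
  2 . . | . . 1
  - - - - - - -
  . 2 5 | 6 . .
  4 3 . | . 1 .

Step 1. [r1c4∈{5}] only 5 remains possible at r1c4 ⇒ r1c4=5.
Step 2. [r3c1∈{1,3,5}] r3c1 is the only open cell in col 1 admitting 5, so r3c1=5.
Step 3. [r3c4∈{3}] r3c4 has the single candidate 3, so r3c4=3.
Step 4. [r4c2∈{6}] nothing but 6 survives at r4c2. So r4c2=6.
Step 5. [r5c5∈{4}] only 4 remains possible at r5c5. So r5c5=4.
Step 6. [r1c1∈{1,3}] row 1 places 3 nowhere but r1c1. So r1c1=3.
Step 7. [r2c3∈{2}] r2c3 has the single candidate 2, so r2c3=2.
Step 8. [r6c6∈{5}] r6c6 has the single candidate 5 ⇒ r6c6=5.
Step 9. [r3c6∈{6}] r3c6 has the single candidate 6. So r3c6=6.
Step 10. [r5c6∈{3}] only 3 remains possible at r5c6. So r5c6=3.
Step 11. [r4c4∈{4}] nothing but 4 survives at r4c4, so r4c4=4.
Step 12. [r4c3∈{3}] only 3 remains possible at r4c3. So r4c3=3.
Step 13. [r3c3∈{1}] only 1 remains possible at r3c3 ⇒ r3c3=1.
Step 14. [r6c4∈{2}] r6c4's peers cover all but 2 ⇒ r6c4=2.
Step 15. [r4c5∈{5}] nothing but 5 survives at r4c5, so r4c5=5.
Step 16. [r6c3∈{6}] only 6 remains possible at r6c3 ⇒ r6c3=6.
Step 17. [r5c1∈{1}] only 1 remains possible at r5c1, so r5c1=1.
Step 18. [r2c2∈{5}] r2c2 is down to just 5. So r2c2=5.
Step 19. [r2c6∈{4}] r2c6 has the single candidate 4 ⇒ r2c6=4.
Step 20. [r1c2∈{1}] r1c2 is down to just 1. So r1c2=1.

Answer: 3 1 4 5 6 2 / 6 5 2 1 3 4 / 5 4 1 3 2 6 / 2 6 3 4 5 1 / 1 2 5 6 4 3 / 4 3 6 2 1 5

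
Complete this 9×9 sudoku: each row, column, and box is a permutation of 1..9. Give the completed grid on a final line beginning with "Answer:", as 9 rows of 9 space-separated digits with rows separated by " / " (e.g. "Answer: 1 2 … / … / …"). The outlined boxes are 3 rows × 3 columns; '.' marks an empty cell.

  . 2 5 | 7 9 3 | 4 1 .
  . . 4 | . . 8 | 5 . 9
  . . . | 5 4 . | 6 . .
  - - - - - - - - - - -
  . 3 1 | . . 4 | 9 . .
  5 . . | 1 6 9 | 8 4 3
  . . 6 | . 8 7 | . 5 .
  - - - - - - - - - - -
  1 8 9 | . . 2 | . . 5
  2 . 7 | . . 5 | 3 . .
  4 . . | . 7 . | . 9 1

Step 1. [r2c4∈{2,6}] r2c4 is the only open cell in box 2 admitting 6, so r2c4=6.
Step 2. [r6c9∈{2}] r6c9 has the single candidate 2, so r6c9=2.
Step 3. [r3c3∈{3,8}] in col 3, 8 fits only at r3c3, so r3c3=8.
Step 4. [r3c9∈{7}] only 7 remains possible at r3c9 ⇒ r3c9=7.
Step 5. [r7c8∈{6,7}] r7c8 is the only open cell in row 7 admitting 6 ⇒ r7c8=6.
Step 6. [r2c5∈{1,2}] box 2 places 2 nowhere but r2c5, so r2c5=2.
Step 7. [r2c8∈{3}] r2c8's peers cover all but 3. So r2c8=3.
Step 8. [r7c4∈{3,4}] in row 7, 4 fits only at r7c4. So r7c4=4.
Step 9. [r5c2∈{7}] r5c2 has the single candidate 7. So r5c2=7.
Step 10. [r6c1∈{9}] r6c1 is down to just 9. So r6c1=9.
Step 11. [r9c4∈{3,8}] in row 9, 8 fits only at r9c4 ⇒ r9c4=8.
Step 12. [r8c8∈{8}] r8c8 is down to just 8, so r8c8=8.
Step 13. [r3c2∈{1,9}] r3c2 is the only open cell in row 3 admitting 9, so r3c2=9.
Step 14. [r8c2∈{6}] nothing but 6 survives at r8c2. So r8c2=6.
Step 15. [r3c8∈{2}] nothing but 2 survives at r3c8. So r3c8=2.
Step 16. [r4c4∈{2}] r4c4 is down to just 2. So r4c4=2.
Step 17. [r1c9∈{8}] only 8 remains possible at r1c9 ⇒ r1c9=8.
Step 18. [r9c2∈{5}] nothing but 5 survives at r9c2 ⇒ r9c2=5.
Step 19. [r9c7∈{2}] nothing but 2 survives at r9c7, so r9c7=2.
Step 20. [r4c9∈{6}] nothing but 6 survives at r4c9. So r4c9=6.
Step 21. [r7c7∈{7}] r7c7 has the single candidate 7. So r7c7=7.
Step 22. [r3c1∈{3}] only 3 remains possible at r3c1. So r3c1=3.
Step 23. [r1c1∈{6}] r1c1 has the single candidate 6 ⇒ r1c1=6.
Step 24. [r3c6∈{1}] r3c6's peers cover all but 1 ⇒ r3c6=1.
Step 25. [r9c6∈{6}] nothing but 6 survives at r9c6. So r9c6=6.
Step 26. [r6c4∈{3}] r6c4 is down to just 3. So r6c4=3.
Step 27. [r4c1∈{8}] r4c1 has the single candidate 8. So r4c1=8.
Step 28. [r6c7∈{1}] nothing but 1 survives at r6c7, so r6c7=1.
Step 29. [r7c5∈{3}] r7c5's peers cover all but 3. So r7c5=3.
Step 30. [r8c5∈{1}] r8c5 has the single candidate 1, so r8c5=1.
Step 31. [r4c8∈{7}] only 7 remains possible at r4c8. So r4c8=7.
Step 32. [r9c3∈{3}] only 3 remains possible at r9c3. So r9c3=3.
Step 33. [r4c5∈{5}] r4c5 has the single candidate 5, so r4c5=5.
Step 34. [r6c2∈{4}] nothing but 4 survives at r6c2 ⇒ r6c2=4.
Step 35. [r8c9∈{4}] only 4 remains possible at r8c9 ⇒ r8c9=4.
Step 36. [r2c1∈{7}] r2c1 has the single candidate 7 ⇒ r2c1=7.
Step 37. [r5c3∈{2}] r5c3 has the single candidate 2 ⇒ r5c3=2.
Step 38. [r8c4∈{9}] nothing but 9 survives at r8c4, so r8c4=9.
Step 39. [r2c2∈{1}] only 1 remains possible at r2c2 ⇒ r2c2=1.

Answer: 6 2 5 7 9 3 4 1 8 / 7 1 4 6 2 8 5 3 9 / 3 9 8 5 4 1 6 2 7 / 8 3 1 2 5 4 9 7 6 / 5 7 2 1 6 9 8 4 3 / 9 4 6 3 8 7 1 5 2 / 1 8 9 4 3 2 7 6 5 / 2 6 7 9 1 5 3 8 4 / 4 5 3 8 7 6 2 9 1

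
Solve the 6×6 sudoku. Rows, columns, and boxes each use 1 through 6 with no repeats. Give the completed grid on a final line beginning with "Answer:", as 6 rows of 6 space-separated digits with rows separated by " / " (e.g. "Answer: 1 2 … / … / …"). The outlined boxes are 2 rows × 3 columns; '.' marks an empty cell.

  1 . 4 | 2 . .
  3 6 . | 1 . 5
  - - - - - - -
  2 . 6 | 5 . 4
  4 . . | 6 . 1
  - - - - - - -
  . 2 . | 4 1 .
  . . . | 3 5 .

Step 1. [r3c5∈{3}] nothing but 3 survives at r3c5 ⇒ r3c5=3.
Step 2. [r5c6∈{6}] nothing but 6 survives at r5c6. So r5c6=6.
Step 3. [r5c3∈{3,5}] r5c3 is the only open cell in row 5 admitting 3, so r5c3=3.
Step 4. [r6c2∈{1,4}] in row 6, 4 fits only at r6c2. So r6c2=4.
Step 5. [r4c2∈{3,5}] across row 4, 3 lands solely at r4c2, so r4c2=3.
Step 6. [r3c2∈{1}] r3c2's peers cover all but 1 ⇒ r3c2=1.
Step 7. [r5c1∈{5}] only 5 remains possible at r5c1. So r5c1=5.
Step 8. [r2c5∈{4}] r2c5 is down to just 4 ⇒ r2c5=4.
Step 9. [r2c3∈{2}] r2c3 has the single candidate 2 ⇒ r2c3=2.
Step 10. [r6c6∈{2}] r6c6 has the single candidate 2 ⇒ r6c6=2.
Step 11. [r4c5∈{2}] r4c5 has the single candidate 2 ⇒ r4c5=2.
Step 12. [r6c1∈{6}] r6c1 has the single candidate 6. So r6c1=6.
Step 13. [r1c5∈{6}] r1c5 is down to just 6. So r1c5=6.
Step 14. [r1c6∈{3}] r1c6 is down to just 3. So r1c6=3.
Step 15. [r4c3∈{5}] only 5 remains possible at r4c3 ⇒ r4c3=5.
Step 16. [r6c3∈{1}] r6c3 has the single candidate 1. So r6c3=1.
Step 17. [r1c2∈{5}] r1c2 is down to just 5. So r1c2=5.

Answer: 1 5 4 2 6 3 / 3 6 2 1 4 5 / 2 1 6 5 3 4 / 4 3 5 6 2 1 / 5 2 3 4 1 6 / 6 4 1 3 5 2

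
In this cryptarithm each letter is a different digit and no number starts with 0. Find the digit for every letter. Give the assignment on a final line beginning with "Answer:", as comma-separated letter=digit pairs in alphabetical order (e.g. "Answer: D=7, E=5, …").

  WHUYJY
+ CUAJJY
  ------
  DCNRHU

Step 1. [col 1: Y + Y ≡ U (mod 10)] Y=9 is one option consistent with column 1 (Y + Y ≡ U (mod 10), carry-in 0) — take it ⇒ Y=9.
Step 2. [col 1: Y + Y ≡ U (mod 10)] in column 1 we have Y+Y≡U with carry-in 0; given Y=9 and digits 9 already taken and all letters distinct, that pins U to 8. So U=8.
Step 3. [col 2: J + J ≡ H (mod 10)] no forcing yet in column 2 (carry-in 1); H=3 is free and consistent — try it ⇒ H=3.
Step 4. [col 2: J + J ≡ H (mod 10)] J=1 is one option consistent with column 2 (J + J ≡ H (mod 10), carry-in 1) — take it ⇒ J=1.
Step 5. [col 3: Y + J ≡ R (mod 10)] column 3 reads Y+J+carry(0)=R with Y=9, J=1; with digits 1,3,8,9 already taken and all letters distinct, the only value for R is 0, so R=0.
Step 6. [col 4: U + A ≡ N (mod 10)] N=5 is one option consistent with column 4 (U + A ≡ N (mod 10), carry-in 1) — take it ⇒ N=5.
Step 7. [col 4: U + A ≡ N (mod 10)] column 4 reads U+A+carry(1)=N with U=8, N=5; with digits 0,1,3,5,8,9 already taken and all letters distinct, the only value for A is 6. So A=6.
Step 8. [col 5: H + U ≡ C (mod 10)] column 5: given H=3, U=8, carry-in 1, and digits 0,1,3,5,6,8,9 already taken and all letters distinct, H+U≡C (mod 10) forces C=2. So C=2.
Step 9. [col 6: W + C ≡ D (mod 10)] from column 6 (C=2, carry-in 1, digits 0,1,2,3,5,6,8,9 already taken and all letters distinct): W must equal 4, so W=4.
Step 10. [col 6: W + C ≡ D (mod 10)] in column 6 we have W+C≡D with carry-in 1; given W=4, C=2 and digits 0,1,2,3,4,5,6,8,9 already taken and all letters distinct, that pins D to 7 ⇒ D=7.

Answer: A=6, C=2, D=7, H=3, J=1, N=5, R=0, U=8, W=4, Y=9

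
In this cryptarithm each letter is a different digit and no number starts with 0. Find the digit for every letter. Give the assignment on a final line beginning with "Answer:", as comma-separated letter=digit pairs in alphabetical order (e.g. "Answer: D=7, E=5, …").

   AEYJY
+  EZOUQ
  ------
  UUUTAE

Step 1. [col 1: Y + Q ≡ E (mod 10)] column 1 (Y + Q ≡ E (mod 10), carry-in 0) doesn't pin Y yet; pick Y=4 and continue ⇒ Y=4.
Step 2. [col 1: Y + Q ≡ E (mod 10)] column 1 (Y + Q ≡ E (mod 10), carry-in 0) doesn't pin E yet; pick E=3 and continue. So E=3.
Step 3. [col 1: Y + Q ≡ E (mod 10)] in column 1 we have Y+Q≡E with carry-in 0; given Y=4, E=3 and digits 3,4 already taken and all letters distinct, that pins Q to 9, so Q=9.
Step 4. [col 2: J + U ≡ A (mod 10)] column 2 (J + U ≡ A (mod 10), carry-in 1) doesn't pin J yet; pick J=5 and continue. So J=5.
Step 5. [col 2: J + U ≡ A (mod 10)] no forcing yet in column 2 (carry-in 1); A=7 is free and consistent — try it ⇒ A=7.
Step 6. [col 2: J + U ≡ A (mod 10)] in column 2 we have J+U≡A with carry-in 1; given J=5, A=7 and digits 3,4,5,7,9 already taken and all letters distinct, that pins U to 1, so U=1.
Step 7. [col 3: Y + O ≡ T (mod 10)] no forcing yet in column 3 (carry-in 0); O=2 is free and consistent — try it. So O=2.
Step 8. [col 3: Y + O ≡ T (mod 10)] column 3 reads Y+O+carry(0)=T with Y=4, O=2; with digits 1,2,3,4,5,7,9 already taken and all letters distinct, the only value for T is 6, so T=6.
Step 9. [col 4: E + Z ≡ U (mod 10)] column 4 reads E+Z+carry(0)=U with E=3, U=1; with digits 1,2,3,4,5,6,7,9 already taken and all letters distinct, the only value for Z is 8. So Z=8.

Answer: A=7, E=3, J=5, O=2, Q=9, T=6, U=1, Y=4, Z=8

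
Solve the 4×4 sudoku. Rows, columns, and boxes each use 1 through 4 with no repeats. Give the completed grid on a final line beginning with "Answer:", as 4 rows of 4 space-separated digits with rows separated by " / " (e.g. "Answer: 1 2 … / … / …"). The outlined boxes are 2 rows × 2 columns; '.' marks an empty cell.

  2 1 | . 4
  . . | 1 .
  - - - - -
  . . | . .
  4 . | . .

Step 1. [r4c4∈{1,2,3}] r4c4 is the only open cell in row 4 admitting 1 ⇒ r4c4=1.
Step 2. [r2c1∈{3}] nothing but 3 survives at r2c1 ⇒ r2c1=3.
Step 3. [r3c4∈{2,3}] r3c4 is the only open cell in col 4 admitting 3. So r3c4=3.
Step 4. [r3c2∈{2}] r3c2 is down to just 2, so r3c2=2.
Step 5. [r4c2∈{3}] only 3 remains possible at r4c2 ⇒ r4c2=3.
Step 6. [r1c3∈{3}] r1c3's peers cover all but 3. So r1c3=3.
Step 7. [r3c3∈{4}] r3c3's peers cover all but 4. So r3c3=4.
Step 8. [r2c4∈{2}] only 2 remains possible at r2c4, so r2c4=2.
Step 9. [r2c2∈{4}] r2c2 is down to just 4 ⇒ r2c2=4.
Step 10. [r4c3∈{2}] only 2 remains possible at r4c3, so r4c3=2.
Step 11. [r3c1∈{1}] r3c1 has the single candidate 1. So r3c1=1.

Answer: 2 1 3 4 / 3 4 1 2 / 1 2 4 3 / 4 3 2 1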